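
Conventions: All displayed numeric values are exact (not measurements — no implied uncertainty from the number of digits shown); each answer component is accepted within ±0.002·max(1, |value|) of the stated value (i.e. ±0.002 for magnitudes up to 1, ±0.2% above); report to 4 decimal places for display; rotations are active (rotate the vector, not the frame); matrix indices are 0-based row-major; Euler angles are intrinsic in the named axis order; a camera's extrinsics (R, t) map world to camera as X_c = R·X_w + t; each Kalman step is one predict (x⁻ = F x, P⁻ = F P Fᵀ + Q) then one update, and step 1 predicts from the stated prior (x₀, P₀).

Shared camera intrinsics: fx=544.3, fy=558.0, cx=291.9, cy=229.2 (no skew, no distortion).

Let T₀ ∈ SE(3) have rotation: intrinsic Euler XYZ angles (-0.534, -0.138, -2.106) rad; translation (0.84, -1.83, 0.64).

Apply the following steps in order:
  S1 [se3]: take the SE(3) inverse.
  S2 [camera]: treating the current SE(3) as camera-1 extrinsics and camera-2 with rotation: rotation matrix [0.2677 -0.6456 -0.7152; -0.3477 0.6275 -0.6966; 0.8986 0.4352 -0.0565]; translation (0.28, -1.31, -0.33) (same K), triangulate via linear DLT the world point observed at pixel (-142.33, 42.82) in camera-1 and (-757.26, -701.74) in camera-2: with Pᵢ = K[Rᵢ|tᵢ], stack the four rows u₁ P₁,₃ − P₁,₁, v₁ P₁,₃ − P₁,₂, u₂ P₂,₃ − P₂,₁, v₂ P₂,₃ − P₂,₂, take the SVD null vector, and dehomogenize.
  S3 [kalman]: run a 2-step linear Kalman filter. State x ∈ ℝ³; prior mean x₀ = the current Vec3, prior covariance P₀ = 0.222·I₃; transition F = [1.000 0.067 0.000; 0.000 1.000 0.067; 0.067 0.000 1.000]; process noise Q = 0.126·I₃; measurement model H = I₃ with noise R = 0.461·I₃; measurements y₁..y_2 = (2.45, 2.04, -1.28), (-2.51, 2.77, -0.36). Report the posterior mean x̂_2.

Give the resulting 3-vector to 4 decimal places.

after S1 (invert_se3): R=[-0.5052 -0.7761 0.3774; 0.8520 -0.3788 0.3614; -0.1376 0.5041 0.8526], t=(-1.2375, -1.6402, 0.4925)
after S2 (triangulate): (0.7842, 1.8156, 1.8965)
after S3 (kf_track): (-0.0624, 2.2521, 0.2035)

result = (-0.0624, 2.2521, 0.2035)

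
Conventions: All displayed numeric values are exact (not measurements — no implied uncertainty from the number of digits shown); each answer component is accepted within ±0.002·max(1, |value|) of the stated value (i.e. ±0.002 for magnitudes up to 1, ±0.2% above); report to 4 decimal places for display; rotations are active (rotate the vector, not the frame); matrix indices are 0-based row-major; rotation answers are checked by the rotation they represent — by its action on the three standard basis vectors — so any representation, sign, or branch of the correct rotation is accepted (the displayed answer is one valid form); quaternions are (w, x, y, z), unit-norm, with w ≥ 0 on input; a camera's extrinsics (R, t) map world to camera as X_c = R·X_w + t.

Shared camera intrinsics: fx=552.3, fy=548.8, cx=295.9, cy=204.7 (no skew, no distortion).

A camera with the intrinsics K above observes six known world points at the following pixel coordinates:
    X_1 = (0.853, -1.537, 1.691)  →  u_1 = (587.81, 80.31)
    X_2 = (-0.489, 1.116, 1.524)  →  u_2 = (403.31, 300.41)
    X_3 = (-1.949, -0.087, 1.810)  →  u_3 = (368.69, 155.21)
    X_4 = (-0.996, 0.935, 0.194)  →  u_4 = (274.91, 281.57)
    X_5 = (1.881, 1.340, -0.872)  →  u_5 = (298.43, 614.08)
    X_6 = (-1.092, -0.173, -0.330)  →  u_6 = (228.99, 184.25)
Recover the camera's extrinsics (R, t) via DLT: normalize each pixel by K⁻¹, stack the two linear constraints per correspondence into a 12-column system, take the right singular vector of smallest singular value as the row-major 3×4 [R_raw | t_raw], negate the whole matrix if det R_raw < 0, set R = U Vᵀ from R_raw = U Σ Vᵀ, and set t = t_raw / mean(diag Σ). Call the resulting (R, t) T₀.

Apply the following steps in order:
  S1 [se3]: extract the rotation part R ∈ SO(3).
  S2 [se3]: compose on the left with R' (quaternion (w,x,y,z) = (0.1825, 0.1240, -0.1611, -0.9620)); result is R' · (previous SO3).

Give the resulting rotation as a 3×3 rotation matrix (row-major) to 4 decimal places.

source (pnp_recover): camera pose = R=[0.4276 -0.0859 0.8999; 0.3717 0.9242 -0.0884; -0.8240 0.3722 0.4271], t=(0.1100, 0.3400, 4.5800)
after S1 (rot_of_se3): [0.4276 -0.0859 0.8999; 0.3717 0.9242 -0.0884; -0.8240 0.3722 0.4271]
after S2 (compose_so3): [-0.0253 0.2544 -0.9668; -0.7129 -0.6825 -0.1610; -0.7008 0.6852 0.1987]

rotation (matrix) = ((-0.0253, 0.2544, -0.9668), (-0.7129, -0.6825, -0.1610), (-0.7008, 0.6852, 0.1987))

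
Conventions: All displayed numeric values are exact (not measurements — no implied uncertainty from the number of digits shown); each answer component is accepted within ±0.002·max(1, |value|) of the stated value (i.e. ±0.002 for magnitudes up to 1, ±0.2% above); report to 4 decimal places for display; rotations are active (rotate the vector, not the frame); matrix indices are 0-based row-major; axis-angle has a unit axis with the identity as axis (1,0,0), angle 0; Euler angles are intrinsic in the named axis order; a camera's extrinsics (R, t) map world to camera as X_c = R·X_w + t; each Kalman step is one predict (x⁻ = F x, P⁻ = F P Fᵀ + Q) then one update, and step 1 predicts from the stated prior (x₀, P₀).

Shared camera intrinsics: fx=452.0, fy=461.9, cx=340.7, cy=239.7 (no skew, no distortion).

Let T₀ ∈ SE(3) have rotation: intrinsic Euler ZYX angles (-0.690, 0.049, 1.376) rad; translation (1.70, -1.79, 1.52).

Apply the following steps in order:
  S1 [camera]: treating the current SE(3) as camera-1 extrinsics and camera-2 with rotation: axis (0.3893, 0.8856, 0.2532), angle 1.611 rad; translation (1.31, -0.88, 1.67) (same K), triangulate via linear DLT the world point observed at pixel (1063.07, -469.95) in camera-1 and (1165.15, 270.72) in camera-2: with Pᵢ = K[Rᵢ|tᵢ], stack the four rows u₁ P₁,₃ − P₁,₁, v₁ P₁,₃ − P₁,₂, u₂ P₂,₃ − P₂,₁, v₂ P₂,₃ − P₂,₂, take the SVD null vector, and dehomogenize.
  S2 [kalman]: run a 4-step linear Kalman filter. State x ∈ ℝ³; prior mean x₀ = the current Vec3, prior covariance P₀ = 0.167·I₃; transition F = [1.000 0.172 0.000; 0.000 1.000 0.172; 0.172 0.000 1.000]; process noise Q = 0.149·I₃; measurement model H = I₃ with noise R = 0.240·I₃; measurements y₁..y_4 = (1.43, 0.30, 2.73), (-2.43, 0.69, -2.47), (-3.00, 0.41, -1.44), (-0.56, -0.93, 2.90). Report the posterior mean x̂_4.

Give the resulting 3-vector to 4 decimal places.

result = (-1.0937, -0.3108, 0.8860)

after S1 (triangulate): (1.2554, 0.2215, 0.0267)
after S2 (kf_track): (-1.0937, -0.3108, 0.8860)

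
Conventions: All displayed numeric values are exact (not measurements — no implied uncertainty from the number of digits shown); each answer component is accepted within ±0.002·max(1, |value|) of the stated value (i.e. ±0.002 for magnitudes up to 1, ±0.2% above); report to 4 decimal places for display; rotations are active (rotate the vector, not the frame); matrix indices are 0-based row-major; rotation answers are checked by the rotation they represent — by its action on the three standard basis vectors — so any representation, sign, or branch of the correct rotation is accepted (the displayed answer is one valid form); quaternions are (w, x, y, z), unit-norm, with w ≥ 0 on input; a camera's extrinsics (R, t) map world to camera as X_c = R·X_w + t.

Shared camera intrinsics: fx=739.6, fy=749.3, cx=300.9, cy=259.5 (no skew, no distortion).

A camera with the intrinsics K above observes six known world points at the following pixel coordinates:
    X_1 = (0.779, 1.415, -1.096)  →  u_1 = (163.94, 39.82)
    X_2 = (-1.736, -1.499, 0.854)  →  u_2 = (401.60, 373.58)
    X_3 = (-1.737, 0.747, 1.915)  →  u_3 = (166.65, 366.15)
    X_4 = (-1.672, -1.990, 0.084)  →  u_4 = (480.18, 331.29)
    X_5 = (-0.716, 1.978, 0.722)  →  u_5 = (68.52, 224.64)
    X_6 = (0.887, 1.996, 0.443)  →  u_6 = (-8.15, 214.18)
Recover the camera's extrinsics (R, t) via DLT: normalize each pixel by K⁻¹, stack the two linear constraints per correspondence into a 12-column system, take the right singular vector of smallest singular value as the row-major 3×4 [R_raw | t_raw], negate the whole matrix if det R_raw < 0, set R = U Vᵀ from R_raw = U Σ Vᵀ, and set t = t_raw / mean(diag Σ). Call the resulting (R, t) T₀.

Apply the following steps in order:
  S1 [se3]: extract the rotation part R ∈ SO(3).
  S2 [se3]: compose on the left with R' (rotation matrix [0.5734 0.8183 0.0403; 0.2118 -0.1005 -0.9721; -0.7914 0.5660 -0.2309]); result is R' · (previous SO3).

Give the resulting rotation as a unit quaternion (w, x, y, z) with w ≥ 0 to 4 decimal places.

source (pnp_recover): camera pose = R=[-0.0712 -0.8979 -0.4345; 0.1620 -0.4402 0.8832; -0.9842 -0.0075 0.1768], t=(-0.0499, 0.0400, 5.8292)
after S1 (rot_of_se3): [-0.0712 -0.8979 -0.4345; 0.1620 -0.4402 0.8832; -0.9842 -0.0075 0.1768]
after S2 (compose_so3): [0.0521 -0.8754 0.4807; 0.9254 -0.1386 -0.3527; 0.3753 0.4632 0.8029]

rotation (quat) = (0.6550, 0.3114, 0.0402, 0.6873)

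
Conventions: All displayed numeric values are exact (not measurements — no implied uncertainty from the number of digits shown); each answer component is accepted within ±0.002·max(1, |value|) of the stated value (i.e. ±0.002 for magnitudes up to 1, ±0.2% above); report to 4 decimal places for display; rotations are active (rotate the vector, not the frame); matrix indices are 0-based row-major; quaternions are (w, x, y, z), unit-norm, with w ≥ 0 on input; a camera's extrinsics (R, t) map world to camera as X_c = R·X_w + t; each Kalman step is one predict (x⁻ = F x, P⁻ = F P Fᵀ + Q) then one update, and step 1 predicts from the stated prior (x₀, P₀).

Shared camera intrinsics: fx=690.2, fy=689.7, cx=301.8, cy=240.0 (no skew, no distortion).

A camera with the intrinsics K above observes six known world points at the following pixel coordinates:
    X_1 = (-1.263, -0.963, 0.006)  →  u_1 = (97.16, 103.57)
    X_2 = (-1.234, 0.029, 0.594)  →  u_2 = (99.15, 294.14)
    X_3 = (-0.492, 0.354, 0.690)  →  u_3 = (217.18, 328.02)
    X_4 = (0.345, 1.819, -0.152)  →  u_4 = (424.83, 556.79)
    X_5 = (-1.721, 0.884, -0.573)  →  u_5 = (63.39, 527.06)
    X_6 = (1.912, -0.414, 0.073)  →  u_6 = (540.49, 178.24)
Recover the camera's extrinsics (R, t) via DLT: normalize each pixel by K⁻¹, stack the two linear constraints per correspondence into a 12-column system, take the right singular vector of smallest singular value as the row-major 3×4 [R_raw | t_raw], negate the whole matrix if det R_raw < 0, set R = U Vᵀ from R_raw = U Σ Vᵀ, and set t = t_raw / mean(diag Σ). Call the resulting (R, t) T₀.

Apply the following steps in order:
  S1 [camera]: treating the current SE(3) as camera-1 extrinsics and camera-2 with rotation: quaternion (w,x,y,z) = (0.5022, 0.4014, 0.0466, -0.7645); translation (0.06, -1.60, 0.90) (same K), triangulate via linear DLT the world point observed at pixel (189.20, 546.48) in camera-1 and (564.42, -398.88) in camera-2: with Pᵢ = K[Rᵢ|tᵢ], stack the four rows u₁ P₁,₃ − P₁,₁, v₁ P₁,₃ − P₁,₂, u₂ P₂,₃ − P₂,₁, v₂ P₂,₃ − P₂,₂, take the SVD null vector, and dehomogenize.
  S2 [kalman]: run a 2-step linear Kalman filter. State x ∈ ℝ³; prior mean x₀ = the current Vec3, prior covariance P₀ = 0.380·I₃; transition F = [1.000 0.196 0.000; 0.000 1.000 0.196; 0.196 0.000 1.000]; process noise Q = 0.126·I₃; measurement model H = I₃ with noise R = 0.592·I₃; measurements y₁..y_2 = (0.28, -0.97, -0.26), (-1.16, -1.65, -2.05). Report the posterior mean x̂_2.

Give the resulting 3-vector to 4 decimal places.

source (pnp_recover): camera pose = R=[0.8726 0.1082 -0.4762; -0.0979 0.9941 0.0464; 0.4784 0.0062 0.8781], t=(0.1700, 0.1400, 4.1104)
after S1 (triangulate): (-0.7011, 1.8763, 1.1381)
after S2 (kf_track): (-0.7133, -0.3924, -0.8083)

result = (-0.7133, -0.3924, -0.8083)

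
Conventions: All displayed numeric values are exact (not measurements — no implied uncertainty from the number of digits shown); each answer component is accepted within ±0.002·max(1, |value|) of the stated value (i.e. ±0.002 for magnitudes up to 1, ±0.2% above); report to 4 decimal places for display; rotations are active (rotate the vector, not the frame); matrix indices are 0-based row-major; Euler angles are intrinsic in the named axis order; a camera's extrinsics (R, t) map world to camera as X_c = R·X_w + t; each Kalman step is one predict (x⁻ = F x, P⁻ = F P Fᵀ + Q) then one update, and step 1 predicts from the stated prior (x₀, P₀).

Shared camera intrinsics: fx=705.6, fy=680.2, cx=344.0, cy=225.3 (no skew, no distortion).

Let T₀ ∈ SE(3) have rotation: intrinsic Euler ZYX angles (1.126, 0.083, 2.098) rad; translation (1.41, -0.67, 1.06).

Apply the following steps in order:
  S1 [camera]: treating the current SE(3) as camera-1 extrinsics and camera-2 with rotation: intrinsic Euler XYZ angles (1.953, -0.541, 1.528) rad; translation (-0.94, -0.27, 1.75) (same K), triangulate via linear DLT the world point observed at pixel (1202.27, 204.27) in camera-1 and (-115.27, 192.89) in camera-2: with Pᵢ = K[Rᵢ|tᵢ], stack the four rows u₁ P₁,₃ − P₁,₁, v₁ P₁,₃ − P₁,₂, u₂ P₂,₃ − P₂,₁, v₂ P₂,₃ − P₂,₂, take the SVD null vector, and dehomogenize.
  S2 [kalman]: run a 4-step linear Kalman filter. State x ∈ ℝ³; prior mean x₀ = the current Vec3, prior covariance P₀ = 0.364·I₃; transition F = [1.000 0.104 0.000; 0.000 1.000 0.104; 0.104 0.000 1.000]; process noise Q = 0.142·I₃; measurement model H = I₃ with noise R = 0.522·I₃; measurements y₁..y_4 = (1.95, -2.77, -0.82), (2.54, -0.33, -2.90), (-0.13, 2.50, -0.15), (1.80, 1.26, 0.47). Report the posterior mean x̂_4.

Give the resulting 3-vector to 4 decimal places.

after S1 (triangulate): (0.8608, 1.0470, 0.0091)
after S2 (kf_track): (1.4310, 0.8344, -0.1358)

result = (1.4310, 0.8344, -0.1358)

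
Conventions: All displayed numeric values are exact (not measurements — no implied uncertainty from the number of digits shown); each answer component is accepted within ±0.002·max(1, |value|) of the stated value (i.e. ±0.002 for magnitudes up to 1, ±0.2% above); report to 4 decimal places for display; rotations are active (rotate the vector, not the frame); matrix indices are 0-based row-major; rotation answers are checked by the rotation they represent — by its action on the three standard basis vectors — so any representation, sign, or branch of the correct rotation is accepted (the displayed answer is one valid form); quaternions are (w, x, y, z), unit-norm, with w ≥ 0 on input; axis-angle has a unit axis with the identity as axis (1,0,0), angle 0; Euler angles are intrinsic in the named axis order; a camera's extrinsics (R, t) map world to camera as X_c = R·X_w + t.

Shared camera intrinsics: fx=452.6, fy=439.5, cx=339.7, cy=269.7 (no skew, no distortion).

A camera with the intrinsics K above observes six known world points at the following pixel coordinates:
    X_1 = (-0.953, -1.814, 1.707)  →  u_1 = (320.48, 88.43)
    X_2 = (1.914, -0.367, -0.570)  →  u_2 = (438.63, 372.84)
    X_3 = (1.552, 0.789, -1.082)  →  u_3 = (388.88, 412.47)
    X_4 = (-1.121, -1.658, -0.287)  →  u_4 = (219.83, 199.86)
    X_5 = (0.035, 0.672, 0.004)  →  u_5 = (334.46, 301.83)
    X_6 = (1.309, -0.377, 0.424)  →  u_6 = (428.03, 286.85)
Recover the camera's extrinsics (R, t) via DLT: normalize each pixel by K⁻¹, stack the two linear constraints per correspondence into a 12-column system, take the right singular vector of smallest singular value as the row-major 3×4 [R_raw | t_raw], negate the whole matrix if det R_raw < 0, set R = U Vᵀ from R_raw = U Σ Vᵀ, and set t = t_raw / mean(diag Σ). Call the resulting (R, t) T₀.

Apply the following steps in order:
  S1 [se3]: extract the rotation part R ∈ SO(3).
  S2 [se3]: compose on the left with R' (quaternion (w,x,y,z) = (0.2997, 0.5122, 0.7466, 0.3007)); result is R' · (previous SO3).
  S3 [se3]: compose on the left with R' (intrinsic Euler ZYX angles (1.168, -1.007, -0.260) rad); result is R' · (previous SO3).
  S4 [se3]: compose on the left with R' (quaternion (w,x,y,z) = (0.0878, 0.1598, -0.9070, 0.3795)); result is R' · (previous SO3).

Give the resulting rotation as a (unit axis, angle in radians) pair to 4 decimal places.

rotation (axis_angle) = ((-0.9240, -0.0335, 0.3809), 1.5079)

source (pnp_recover): camera pose = R=[0.8612 0.0686 0.5036; 0.4182 0.4675 -0.7788; -0.2889 0.8813 0.3739], t=(-0.1600, 0.1900, 6.4704)
after S1 (rot_of_se3): [0.8612 0.0686 0.5036; 0.4182 0.4675 -0.7788; -0.2889 0.8813 0.3739]
after S2 (compose_so3): [-0.2284 0.9189 -0.3216; 0.8960 0.3276 0.2997; 0.3808 -0.2197 -0.8982]
after S3 (compose_so3): [-0.9801 0.0514 0.1917; 0.1585 0.7843 0.5997; -0.1195 0.6182 -0.7769]
after S4 (compose_so3): [0.8630 -0.3512 -0.3633; 0.4092 0.0639 0.9102; -0.2964 -0.9341 0.1988]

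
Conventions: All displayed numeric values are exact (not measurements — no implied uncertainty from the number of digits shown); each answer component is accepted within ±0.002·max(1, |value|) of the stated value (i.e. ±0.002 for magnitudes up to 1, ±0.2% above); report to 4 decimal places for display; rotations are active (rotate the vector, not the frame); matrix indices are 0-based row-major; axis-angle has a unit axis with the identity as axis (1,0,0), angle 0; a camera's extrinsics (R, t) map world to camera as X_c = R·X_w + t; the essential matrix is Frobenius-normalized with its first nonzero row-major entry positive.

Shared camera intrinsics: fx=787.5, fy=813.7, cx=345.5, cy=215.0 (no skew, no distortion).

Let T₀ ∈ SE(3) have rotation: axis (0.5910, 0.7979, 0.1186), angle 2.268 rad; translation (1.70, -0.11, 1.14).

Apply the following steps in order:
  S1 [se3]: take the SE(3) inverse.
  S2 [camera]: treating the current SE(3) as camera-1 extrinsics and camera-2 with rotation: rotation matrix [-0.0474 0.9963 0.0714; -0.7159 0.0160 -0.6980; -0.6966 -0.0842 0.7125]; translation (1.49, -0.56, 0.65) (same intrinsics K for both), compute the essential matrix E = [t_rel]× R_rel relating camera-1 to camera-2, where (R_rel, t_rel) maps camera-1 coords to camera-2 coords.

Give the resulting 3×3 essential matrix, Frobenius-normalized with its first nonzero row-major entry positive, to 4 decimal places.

after S1 (invert_se3): R=[-0.0685 0.8653 -0.4966; 0.6834 0.4034 0.6085; 0.7268 -0.2977 -0.6190], t=(0.7778, -1.8111, -0.5627)
after S2 (essential): [0.2067 0.1102 0.5783; 0.1835 0.0540 0.2809; 0.6508 -0.0459 -0.2636]

matrix = [0.2067 0.1102 0.5783; 0.1835 0.0540 0.2809; 0.6508 -0.0459 -0.2636]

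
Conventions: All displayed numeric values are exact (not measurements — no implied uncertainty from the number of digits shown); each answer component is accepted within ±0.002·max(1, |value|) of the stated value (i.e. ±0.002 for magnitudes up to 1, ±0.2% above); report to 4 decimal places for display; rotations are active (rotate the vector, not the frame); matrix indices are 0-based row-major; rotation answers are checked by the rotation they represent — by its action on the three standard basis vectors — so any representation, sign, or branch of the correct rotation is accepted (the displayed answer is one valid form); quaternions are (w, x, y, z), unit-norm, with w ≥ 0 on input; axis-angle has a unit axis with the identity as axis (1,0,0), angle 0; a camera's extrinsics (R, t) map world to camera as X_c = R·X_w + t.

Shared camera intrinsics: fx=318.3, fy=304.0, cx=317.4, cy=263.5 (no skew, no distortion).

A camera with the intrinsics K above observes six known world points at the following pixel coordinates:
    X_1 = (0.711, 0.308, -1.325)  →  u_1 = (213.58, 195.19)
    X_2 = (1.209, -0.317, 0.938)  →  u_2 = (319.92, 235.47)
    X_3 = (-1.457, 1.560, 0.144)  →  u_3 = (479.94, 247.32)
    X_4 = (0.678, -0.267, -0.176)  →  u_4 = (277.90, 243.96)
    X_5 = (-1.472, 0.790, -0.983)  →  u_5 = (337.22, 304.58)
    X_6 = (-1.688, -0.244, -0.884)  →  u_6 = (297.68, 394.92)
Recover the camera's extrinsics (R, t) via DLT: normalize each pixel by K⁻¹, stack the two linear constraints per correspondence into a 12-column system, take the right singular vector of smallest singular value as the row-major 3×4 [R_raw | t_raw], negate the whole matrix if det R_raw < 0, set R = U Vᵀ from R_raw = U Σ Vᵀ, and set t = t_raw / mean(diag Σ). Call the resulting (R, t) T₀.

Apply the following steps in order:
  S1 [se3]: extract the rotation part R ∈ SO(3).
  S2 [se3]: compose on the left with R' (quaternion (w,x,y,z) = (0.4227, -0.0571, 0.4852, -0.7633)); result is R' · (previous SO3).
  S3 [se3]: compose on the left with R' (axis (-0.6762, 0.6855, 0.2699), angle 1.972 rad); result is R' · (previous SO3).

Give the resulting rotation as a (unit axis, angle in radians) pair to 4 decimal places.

source (pnp_recover): camera pose = R=[-0.4035 0.4745 0.7823; -0.6825 -0.7256 0.0881; 0.6095 -0.4983 0.6166], t=(-0.0500, -0.0200, 4.2999)
after S1 (rot_of_se3): [-0.4035 0.4745 0.7823; -0.6825 -0.7256 0.0881; 0.6095 -0.4983 0.6166]
after S2 (compose_so3): [0.1572 -0.9777 -0.1390; -0.0221 0.1372 -0.9903; 0.9873 0.1587 -0.0000]
after S3 (compose_so3): [0.4308 -0.3025 0.8503; 0.8006 0.5630 -0.2053; -0.4166 0.7691 0.4847]

rotation (axis_angle) = ((0.5018, 0.6524, 0.5680), 1.3292)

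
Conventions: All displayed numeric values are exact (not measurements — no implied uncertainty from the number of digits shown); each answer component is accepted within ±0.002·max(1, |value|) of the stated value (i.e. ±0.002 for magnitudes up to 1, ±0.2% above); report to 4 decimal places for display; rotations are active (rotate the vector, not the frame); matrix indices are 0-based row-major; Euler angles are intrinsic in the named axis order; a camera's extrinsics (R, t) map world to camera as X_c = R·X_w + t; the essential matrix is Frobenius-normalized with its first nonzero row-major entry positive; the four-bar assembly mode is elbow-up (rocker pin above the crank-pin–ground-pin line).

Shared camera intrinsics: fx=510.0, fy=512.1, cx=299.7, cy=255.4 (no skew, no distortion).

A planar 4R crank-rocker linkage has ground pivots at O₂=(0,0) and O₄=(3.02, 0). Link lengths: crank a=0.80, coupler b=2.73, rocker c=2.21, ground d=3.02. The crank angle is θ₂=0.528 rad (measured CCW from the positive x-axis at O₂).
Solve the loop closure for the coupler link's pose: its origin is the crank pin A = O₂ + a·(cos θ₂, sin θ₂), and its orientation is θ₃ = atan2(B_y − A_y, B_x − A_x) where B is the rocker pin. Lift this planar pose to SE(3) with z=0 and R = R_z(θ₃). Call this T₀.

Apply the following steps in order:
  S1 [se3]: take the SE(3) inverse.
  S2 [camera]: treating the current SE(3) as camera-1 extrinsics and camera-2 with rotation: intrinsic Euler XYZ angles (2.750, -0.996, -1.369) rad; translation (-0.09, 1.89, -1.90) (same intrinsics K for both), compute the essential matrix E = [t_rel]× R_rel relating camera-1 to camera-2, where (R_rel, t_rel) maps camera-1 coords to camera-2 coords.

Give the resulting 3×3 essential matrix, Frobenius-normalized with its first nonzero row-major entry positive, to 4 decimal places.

source (fourbar_fk): coupler pose = R=[0.7548 -0.6559 0.0000; 0.6559 0.7548 0.0000; 0.0000 0.0000 1.0000], t=(0.6911, 0.4030, 0.0000)
after S1 (invert_se3): R=[0.7548 0.6559 0.0000; -0.6559 0.7548 0.0000; 0.0000 0.0000 1.0000], t=(-0.7860, 0.1490, 0.0000)
after S2 (essential): [0.2368 0.5682 0.3455; 0.1921 0.1670 -0.4626; 0.1902 0.1939 -0.3861]

matrix = [0.2368 0.5682 0.3455; 0.1921 0.1670 -0.4626; 0.1902 0.1939 -0.3861]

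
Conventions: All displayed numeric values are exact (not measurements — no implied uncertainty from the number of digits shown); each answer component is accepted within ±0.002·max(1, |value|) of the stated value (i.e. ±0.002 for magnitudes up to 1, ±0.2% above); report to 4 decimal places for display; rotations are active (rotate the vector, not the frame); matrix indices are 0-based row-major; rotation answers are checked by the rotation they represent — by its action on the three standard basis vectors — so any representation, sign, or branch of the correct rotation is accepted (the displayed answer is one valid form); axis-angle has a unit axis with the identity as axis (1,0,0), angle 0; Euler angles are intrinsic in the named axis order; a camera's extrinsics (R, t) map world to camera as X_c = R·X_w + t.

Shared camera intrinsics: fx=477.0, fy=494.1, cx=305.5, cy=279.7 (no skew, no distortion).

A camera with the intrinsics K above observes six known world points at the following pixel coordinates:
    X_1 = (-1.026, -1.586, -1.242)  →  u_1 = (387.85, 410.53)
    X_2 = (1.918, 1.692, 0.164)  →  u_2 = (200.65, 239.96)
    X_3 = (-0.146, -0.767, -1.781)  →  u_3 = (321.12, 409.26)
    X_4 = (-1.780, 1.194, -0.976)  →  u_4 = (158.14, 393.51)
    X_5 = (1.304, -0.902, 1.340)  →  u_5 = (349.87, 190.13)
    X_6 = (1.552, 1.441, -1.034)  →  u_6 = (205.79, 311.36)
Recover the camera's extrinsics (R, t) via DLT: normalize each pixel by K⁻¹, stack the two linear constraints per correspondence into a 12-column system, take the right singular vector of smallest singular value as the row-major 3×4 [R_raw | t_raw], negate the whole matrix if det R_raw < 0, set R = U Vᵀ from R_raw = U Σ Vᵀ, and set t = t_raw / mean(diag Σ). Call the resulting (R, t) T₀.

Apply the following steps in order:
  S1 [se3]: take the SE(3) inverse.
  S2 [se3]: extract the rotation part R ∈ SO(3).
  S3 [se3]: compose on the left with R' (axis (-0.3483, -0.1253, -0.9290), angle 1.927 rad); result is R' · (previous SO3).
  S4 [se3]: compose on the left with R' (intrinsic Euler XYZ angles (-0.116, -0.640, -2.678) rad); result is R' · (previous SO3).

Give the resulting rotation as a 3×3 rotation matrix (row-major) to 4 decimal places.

source (pnp_recover): camera pose = R=[0.0345 -0.9942 0.1018; -0.2187 -0.1069 -0.9699; 0.9752 0.0112 -0.2211], t=(-0.3400, 0.0500, 6.9705)
after S1 (invert_se3): R=[0.0345 -0.2187 0.9752; -0.9942 -0.1069 0.0112; 0.1018 -0.9699 -0.2211], t=(-6.7749, -0.4105, 1.6245)
after S2 (rot_of_se3): [0.0345 -0.2187 0.9752; -0.9942 -0.1069 0.0112; 0.1018 -0.9699 -0.2211]
after S3 (compose_so3): [-0.8980 -0.3683 -0.2407; 0.3469 -0.2563 -0.9022; 0.2705 -0.8937 0.3579]
after S4 (compose_so3): [0.6072 0.7060 -0.3646; 0.1820 0.3232 0.9287; 0.7735 -0.6302 0.0677]

rotation (matrix) = ((0.6072, 0.7060, -0.3646), (0.1820, 0.3232, 0.9287), (0.7735, -0.6302, 0.0677))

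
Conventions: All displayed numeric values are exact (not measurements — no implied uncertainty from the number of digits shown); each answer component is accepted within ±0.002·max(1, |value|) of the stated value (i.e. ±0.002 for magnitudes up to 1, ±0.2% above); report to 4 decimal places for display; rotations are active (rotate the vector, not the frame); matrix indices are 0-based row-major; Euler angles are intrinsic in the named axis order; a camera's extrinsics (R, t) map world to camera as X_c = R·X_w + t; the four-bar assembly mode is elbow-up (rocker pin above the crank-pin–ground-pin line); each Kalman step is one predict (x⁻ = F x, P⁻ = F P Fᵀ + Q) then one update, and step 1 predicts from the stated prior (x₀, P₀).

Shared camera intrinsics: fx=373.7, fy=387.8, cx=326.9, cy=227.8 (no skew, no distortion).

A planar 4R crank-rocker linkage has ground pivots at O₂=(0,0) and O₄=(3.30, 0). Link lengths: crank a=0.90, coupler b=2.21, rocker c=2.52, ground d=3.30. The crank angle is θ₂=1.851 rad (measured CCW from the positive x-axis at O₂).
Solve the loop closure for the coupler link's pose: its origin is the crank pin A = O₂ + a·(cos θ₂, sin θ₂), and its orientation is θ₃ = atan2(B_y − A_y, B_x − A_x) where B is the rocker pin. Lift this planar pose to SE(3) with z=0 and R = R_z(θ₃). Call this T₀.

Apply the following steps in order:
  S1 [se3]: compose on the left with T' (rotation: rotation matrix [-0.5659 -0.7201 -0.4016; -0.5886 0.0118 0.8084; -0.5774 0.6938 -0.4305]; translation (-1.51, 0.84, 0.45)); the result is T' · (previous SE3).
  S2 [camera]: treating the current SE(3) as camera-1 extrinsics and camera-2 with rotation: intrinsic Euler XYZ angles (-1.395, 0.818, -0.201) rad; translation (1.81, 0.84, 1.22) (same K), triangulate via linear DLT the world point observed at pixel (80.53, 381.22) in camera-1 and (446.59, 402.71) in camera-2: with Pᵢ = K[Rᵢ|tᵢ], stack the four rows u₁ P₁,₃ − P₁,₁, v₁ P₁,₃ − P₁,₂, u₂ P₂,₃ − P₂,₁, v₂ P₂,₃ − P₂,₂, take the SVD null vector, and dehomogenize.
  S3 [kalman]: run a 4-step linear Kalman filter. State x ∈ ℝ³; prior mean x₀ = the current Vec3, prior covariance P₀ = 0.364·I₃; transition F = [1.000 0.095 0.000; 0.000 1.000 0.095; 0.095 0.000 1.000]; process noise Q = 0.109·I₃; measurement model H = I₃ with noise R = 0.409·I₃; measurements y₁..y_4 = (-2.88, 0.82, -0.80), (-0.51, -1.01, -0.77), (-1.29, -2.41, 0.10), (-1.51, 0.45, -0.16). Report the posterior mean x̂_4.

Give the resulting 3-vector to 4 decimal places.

result = (-1.4238, -0.5990, -0.4658)

source (fourbar_fk): coupler pose = R=[0.8751 -0.4840 0.0000; 0.4840 0.8751 0.0000; 0.0000 0.0000 1.0000], t=(-0.2489, 0.8649, 0.0000)
after S1 (compose_se3): R=[-0.8437 -0.3563 -0.4016; -0.5094 0.2952 0.8084; -0.1695 0.8865 -0.4305], t=(-1.9920, 0.9967, 1.1938)
after S2 (triangulate): (-0.7593, -0.6495, -0.9159)
after S3 (kf_track): (-1.4238, -0.5990, -0.4658)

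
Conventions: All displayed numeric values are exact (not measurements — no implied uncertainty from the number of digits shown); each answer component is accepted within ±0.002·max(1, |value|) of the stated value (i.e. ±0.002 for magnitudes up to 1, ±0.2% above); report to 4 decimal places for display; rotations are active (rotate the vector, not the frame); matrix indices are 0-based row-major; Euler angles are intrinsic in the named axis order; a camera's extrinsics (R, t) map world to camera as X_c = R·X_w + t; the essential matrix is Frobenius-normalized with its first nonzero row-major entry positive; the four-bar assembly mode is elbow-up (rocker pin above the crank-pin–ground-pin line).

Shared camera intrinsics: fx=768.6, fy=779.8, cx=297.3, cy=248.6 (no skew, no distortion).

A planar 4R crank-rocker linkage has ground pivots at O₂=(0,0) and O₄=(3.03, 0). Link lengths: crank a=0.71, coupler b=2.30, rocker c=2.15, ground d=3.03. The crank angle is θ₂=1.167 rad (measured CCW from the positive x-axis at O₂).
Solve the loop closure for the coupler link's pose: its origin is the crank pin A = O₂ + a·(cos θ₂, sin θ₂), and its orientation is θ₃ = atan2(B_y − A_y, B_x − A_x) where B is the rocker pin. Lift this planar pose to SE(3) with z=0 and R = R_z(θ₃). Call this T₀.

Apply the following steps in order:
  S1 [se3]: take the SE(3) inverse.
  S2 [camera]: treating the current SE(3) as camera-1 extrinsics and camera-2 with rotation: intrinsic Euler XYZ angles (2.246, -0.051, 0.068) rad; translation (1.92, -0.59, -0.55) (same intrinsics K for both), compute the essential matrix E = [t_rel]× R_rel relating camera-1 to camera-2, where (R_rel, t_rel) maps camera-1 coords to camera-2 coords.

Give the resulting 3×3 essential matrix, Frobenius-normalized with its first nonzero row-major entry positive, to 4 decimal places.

matrix = [0.1446 0.1946 -0.1808; 0.3046 0.3953 -0.3995; 0.0348 0.4846 0.5137]

source (fourbar_fk): coupler pose = R=[0.8202 -0.5720 0.0000; 0.5720 0.8202 0.0000; 0.0000 0.0000 1.0000], t=(0.2790, 0.6529, 0.0000)
after S1 (invert_se3): R=[0.8202 0.5720 0.0000; -0.5720 0.8202 0.0000; 0.0000 0.0000 1.0000], t=(-0.6023, -0.3760, 0.0000)
after S2 (essential): [0.1446 0.1946 -0.1808; 0.3046 0.3953 -0.3995; 0.0348 0.4846 0.5137]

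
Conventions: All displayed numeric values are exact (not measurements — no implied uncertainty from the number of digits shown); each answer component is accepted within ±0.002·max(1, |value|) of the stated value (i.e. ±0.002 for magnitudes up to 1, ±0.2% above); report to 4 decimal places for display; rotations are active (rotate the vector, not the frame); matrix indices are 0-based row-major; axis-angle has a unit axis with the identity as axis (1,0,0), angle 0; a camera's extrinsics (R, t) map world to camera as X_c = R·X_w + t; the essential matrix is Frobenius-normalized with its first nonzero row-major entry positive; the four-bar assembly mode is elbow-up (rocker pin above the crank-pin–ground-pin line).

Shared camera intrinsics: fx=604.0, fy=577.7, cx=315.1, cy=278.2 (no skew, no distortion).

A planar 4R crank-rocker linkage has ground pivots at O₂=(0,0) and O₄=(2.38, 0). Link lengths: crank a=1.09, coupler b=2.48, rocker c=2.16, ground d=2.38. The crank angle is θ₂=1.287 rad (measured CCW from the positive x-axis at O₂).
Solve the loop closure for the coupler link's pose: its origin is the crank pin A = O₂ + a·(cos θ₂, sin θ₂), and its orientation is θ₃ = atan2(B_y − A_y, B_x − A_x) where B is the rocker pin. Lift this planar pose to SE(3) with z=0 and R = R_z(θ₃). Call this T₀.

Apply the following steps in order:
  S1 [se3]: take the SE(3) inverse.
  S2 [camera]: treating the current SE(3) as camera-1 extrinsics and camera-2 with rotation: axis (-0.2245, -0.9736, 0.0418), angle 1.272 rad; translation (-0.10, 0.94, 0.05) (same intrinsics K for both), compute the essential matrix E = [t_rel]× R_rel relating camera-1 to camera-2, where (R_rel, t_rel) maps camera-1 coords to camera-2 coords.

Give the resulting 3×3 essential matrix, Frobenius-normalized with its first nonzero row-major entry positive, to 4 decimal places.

source (fourbar_fk): coupler pose = R=[0.8945 -0.4471 0.0000; 0.4471 0.8945 0.0000; 0.0000 0.0000 1.0000], t=(0.3052, 1.0464, 0.0000)
after S1 (invert_se3): R=[0.8945 0.4471 0.0000; -0.4471 0.8945 0.0000; 0.0000 0.0000 1.0000], t=(-0.7409, -0.7995, 0.0000)
after S2 (essential): [0.4897 -0.4659 0.2034; -0.0209 0.0254 -0.0380; -0.2186 0.0647 0.6688]

matrix = [0.4897 -0.4659 0.2034; -0.0209 0.0254 -0.0380; -0.2186 0.0647 0.6688]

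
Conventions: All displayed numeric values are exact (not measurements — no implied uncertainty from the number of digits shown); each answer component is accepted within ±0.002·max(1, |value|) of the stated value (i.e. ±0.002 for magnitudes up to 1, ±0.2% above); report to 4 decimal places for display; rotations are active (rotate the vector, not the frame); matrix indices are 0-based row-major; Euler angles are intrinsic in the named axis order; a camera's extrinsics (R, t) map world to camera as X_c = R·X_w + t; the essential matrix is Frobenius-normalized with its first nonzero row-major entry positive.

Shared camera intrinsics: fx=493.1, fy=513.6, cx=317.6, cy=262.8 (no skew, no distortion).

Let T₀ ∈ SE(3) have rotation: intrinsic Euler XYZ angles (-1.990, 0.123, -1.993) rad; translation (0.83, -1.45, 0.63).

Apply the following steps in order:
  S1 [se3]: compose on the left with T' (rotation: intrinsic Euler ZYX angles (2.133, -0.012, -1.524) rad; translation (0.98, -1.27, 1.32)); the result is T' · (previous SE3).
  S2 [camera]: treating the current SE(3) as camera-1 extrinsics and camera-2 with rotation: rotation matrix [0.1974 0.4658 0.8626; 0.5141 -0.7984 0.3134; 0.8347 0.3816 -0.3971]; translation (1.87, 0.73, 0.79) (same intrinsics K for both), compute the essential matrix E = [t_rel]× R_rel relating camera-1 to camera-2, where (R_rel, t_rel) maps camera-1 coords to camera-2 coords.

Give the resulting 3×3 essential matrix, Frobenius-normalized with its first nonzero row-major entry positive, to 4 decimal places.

matrix = [0.1763 0.0824 -0.0233; -0.5479 -0.3996 0.0552; -0.3898 0.5716 0.1412]

after S1 (compose_se3): R=[-0.4891 -0.8402 0.2342; -0.7834 0.5412 0.3057; -0.3836 -0.0340 -0.9229], t=(0.0720, -0.8821, 2.8077)
after S2 (essential): [0.1763 0.0824 -0.0233; -0.5479 -0.3996 0.0552; -0.3898 0.5716 0.1412]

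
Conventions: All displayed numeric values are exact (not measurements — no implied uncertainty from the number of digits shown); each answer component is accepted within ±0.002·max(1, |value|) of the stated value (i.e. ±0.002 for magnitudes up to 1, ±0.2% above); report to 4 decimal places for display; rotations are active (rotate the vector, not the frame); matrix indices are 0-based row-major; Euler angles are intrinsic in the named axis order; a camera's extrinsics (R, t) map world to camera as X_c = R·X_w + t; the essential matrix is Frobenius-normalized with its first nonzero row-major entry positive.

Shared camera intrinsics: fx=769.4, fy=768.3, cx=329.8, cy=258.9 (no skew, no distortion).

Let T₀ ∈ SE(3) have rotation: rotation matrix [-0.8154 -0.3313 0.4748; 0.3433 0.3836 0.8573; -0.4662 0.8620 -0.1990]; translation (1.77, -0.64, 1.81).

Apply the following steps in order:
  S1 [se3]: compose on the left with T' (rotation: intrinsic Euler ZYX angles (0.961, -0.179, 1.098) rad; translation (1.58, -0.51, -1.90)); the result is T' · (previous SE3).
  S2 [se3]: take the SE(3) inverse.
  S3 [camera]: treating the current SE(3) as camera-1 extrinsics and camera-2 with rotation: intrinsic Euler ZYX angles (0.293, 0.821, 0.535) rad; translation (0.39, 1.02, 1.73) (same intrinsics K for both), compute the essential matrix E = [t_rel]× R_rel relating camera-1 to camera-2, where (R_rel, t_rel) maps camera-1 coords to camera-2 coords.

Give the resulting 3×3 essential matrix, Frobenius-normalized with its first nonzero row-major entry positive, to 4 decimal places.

matrix = [0.0100 -0.3552 0.4598; 0.0735 -0.2282 -0.5301; 0.0799 -0.5596 -0.0661]

after S1 (compose_se3): R=[-0.9374 0.2244 -0.2663; -0.3441 -0.7139 0.6099; -0.0533 0.6633 0.7464], t=(4.1115, -0.2091, -1.3345)
after S2 (invert_se3): R=[-0.9374 -0.3441 -0.0533; 0.2244 -0.7139 0.6633; -0.2663 0.6099 0.7464], t=(3.7110, -0.1865, 2.2186)
after S3 (essential): [0.0100 -0.3552 0.4598; 0.0735 -0.2282 -0.5301; 0.0799 -0.5596 -0.0661]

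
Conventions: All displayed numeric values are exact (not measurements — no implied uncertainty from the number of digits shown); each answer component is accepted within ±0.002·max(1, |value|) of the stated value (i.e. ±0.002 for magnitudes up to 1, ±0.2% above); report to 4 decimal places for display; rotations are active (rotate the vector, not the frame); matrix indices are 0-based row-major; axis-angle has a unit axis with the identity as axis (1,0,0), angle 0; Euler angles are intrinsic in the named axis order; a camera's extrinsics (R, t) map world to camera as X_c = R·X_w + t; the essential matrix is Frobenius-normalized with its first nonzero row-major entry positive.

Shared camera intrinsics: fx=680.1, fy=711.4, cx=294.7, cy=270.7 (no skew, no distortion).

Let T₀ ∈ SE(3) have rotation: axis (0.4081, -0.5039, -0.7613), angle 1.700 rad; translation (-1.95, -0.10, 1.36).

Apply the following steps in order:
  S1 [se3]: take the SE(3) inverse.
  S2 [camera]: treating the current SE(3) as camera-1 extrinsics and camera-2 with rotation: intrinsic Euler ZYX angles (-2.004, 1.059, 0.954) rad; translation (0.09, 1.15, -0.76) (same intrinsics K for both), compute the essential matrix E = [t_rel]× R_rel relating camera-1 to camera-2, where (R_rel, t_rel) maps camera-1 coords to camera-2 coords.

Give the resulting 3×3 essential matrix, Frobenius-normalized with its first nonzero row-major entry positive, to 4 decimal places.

after S1 (invert_se3): R=[0.0591 -0.9871 0.1490; 0.5228 0.1578 0.8377; -0.8504 0.0284 0.5254], t=(-0.1860, -0.1041, -2.3700)
after S2 (essential): [0.5305 -0.0857 -0.3944; 0.2338 0.3558 -0.0957; -0.0134 -0.5944 -0.1085]

matrix = [0.5305 -0.0857 -0.3944; 0.2338 0.3558 -0.0957; -0.0134 -0.5944 -0.1085]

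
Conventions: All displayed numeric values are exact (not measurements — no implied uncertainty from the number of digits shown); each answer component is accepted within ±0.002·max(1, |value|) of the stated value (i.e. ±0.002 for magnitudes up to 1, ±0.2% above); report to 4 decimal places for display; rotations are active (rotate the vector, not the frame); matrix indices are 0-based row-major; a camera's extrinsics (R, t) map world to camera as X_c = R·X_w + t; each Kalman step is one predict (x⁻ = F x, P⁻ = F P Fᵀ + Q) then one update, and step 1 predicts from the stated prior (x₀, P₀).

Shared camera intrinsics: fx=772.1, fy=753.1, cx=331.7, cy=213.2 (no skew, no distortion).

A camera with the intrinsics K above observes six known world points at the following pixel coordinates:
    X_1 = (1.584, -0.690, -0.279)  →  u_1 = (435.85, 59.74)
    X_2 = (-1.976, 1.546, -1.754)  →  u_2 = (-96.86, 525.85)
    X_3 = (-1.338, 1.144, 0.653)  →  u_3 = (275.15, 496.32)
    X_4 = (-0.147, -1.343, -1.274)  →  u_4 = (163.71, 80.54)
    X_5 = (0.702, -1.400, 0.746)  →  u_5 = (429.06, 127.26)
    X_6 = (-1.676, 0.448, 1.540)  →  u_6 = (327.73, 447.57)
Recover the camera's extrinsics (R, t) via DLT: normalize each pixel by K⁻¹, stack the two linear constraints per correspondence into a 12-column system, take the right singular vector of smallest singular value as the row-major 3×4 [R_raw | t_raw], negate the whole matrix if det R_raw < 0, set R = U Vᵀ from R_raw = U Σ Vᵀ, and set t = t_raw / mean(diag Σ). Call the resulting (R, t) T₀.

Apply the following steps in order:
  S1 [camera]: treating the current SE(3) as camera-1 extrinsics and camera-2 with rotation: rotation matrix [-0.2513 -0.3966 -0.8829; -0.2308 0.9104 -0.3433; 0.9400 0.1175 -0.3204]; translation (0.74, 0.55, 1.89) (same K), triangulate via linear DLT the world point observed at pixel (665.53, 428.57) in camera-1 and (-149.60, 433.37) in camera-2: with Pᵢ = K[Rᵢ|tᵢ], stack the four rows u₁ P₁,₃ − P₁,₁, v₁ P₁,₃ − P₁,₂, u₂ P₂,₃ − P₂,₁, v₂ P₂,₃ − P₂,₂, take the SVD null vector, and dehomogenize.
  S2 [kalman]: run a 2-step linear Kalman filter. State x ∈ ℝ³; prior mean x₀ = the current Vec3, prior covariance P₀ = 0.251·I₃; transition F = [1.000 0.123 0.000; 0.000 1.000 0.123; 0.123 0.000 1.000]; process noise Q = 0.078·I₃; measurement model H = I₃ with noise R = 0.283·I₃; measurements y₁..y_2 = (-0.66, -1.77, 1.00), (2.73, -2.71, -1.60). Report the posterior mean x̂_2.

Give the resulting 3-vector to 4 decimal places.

source (pnp_recover): camera pose = R=[0.6572 0.0636 0.7511; -0.5026 0.7795 0.3738; -0.5617 -0.6231 0.5443], t=(-0.1200, 0.4300, 5.5600)
after S1 (triangulate): (1.3056, 1.2683, 1.7965)
after S2 (kf_track): (1.1875, -1.3241, 0.0228)

result = (1.1875, -1.3241, 0.0228)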